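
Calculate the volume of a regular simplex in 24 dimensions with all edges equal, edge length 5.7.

For a regular n-simplex with edge a, V = (a^n / n!)·√((n+1)/2^n). With a=5.7, n=24: V ≈ 2.72208e-09.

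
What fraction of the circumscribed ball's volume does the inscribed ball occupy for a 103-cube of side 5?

V_in/V_out = n^(-n/2) = 103^(-103/2) ≈ 2.18214e-104.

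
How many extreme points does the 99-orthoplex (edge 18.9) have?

An n-cross-polytope has 2n vertices; here n = 99, giving 198.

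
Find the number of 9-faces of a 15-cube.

f_9(15-cube) = (15 choose 9) · 2^6 = 320320.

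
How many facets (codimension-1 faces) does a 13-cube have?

Number of 12-faces = C(13,12) · 2^(13-12) = 13 · 2 = 26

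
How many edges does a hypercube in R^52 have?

The 52-cube has n·2^(n-1) = 52·2^51 = 52·2251799813685248 = 117093590311632896 edges.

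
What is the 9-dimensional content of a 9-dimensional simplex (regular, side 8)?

V = (8^9 / 9!) · √((9+1) / 2^9) ≈ 51.6906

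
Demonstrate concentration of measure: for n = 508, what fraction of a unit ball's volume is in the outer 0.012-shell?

1 - (1-0.012)^508 ≈ 0.99783 ≈ 99.78%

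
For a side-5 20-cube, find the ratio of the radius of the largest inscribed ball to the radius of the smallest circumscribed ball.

r_in = 5/2 (half the side); r_out = 5√20/2 (half the diagonal). Ratio = 1/√20 ≈ 0.223607.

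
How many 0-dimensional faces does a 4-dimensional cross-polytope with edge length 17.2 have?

An n-cross-polytope has 2^(k+1)·C(n,k+1) k-faces. Here 2^1·C(4,1) = 2·4 = 8.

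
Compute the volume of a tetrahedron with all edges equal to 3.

Volume = (√2/12) · 3³ = 3.18198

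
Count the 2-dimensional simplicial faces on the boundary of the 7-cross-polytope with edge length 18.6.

Number of 2-faces = 2^(2+1) · C(7,2+1) = 8 · 35 = 280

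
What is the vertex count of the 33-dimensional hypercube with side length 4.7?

The 33-cube has 2^33 = 8589934592 vertices.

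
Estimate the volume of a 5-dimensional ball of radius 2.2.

The n-ball volume is π^(n/2)·r^n/Γ(n/2+1). With n=5, r=2.2: V ≈ 271.276.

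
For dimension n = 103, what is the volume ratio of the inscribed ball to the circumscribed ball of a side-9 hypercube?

The radii are 9/2 and 9√103/2, so the volume ratio is (1/√103)^103 = 103^{-103/2} ≈ 2.18214e-104.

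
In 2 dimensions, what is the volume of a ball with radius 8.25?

Volume = π^{2/2}·(8.25)^2/Γ(2) ≈ 213.825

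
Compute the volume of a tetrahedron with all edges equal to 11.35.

Volume = (√2/12) · 11.35³ = 172.314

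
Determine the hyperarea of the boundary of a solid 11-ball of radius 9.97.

S_11(9.97) = 2·π^(11/2)·(9.97)^10 / Γ(11/2) ≈ 2.01117e+11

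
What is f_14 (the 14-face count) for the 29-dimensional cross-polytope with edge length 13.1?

Each 14-face is the convex hull of 15 vertices, one chosen as ±e_i from each of 15 distinct axes: 2^15·C(29,15) = 2541445447680.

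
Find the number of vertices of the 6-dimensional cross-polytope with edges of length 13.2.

The 6-dimensional cross-polytope has 2n = 2·6 = 12 vertices.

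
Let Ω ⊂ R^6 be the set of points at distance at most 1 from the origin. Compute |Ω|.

Volume = π^{6/2}·(1)^6/Γ(4) = π^3/6 ≈ 5.16771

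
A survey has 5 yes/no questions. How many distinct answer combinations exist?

An n-cube has 2^n vertices; for n = 5 that is 2^5 = 32.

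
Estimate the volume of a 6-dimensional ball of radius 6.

V_6(6) = π^(6/2) · (6)^6 / Γ(6/2 + 1) = 7776·π^3 ≈ 241105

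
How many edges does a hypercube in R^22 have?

The 22-cube has n·2^(n-1) = 22·2^21 = 22·2097152 = 46137344 edges.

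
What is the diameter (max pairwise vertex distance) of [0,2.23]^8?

Diagonal = √8 · 2.23 ≈ 6.30739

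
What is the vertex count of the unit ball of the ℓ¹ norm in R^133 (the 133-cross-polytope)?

Number of vertices = 2n = 266.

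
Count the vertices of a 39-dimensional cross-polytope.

An n-cross-polytope has 2n vertices; here n = 39, giving 78.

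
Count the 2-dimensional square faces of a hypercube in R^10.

Number of 2-faces = C(10,2) · 2^(10-2) = 45 · 256 = 11520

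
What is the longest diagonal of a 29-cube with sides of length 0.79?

The space diagonal of an n-cube of side s is s√n. Here 0.79·√29 ≈ 4.25428.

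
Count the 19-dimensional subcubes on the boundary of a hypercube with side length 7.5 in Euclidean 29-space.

Choose 19 of 29 axes to span the face (C(29,19) = 20030010 ways), then fix each of the remaining 10 coordinates at one of its two extreme values (2^10 = 1024 ways): 20030010·1024 = 20510730240.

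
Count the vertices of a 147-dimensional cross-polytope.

Number of vertices = 2n = 294.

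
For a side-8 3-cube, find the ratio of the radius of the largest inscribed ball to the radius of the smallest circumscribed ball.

r_in = 8/2 (half the side); r_out = 8√3/2 (half the diagonal). Ratio = 1/√3 ≈ 0.57735.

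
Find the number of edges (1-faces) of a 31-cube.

f_1(31-cube) = (31 choose 1) · 2^30 = 33285996544.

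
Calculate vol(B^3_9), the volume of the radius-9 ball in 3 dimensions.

The n-ball volume is π^(n/2)·r^n/Γ(n/2+1). With n=3, r=9: V = 972·π ≈ 3053.63.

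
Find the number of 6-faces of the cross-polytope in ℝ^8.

An n-cross-polytope has 2^(k+1)·C(n,k+1) k-faces. Here 2^7·C(8,7) = 128·8 = 1024.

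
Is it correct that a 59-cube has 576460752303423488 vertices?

True. The 59-cube has 2^59 = 576460752303423488 vertices.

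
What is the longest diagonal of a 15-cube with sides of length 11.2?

The space diagonal of an n-cube of side s is s√n. Here 11.2·√15 ≈ 43.3774.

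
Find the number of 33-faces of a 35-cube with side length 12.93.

Choose 33 of 35 axes to span the face (C(35,33) = 595 ways), then fix each of the remaining 2 coordinates at one of its two extreme values (2^2 = 4 ways): 595·4 = 2380.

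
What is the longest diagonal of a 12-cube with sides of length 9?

Diagonal = √12 · 9 ≈ 31.1769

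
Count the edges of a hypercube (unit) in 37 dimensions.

An n-cube has n·2^(n-1) edges. With n = 37: 37·68719476736 = 2542620639232.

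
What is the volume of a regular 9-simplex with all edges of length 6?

Volume = 6^9 · √(10/2^9) / 9! ≈ 3.88118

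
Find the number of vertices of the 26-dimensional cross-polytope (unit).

An n-cross-polytope has 2n vertices; here n = 26, giving 52.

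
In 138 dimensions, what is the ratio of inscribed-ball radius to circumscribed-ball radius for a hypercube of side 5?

Ratio = (s/2)/(s√138/2) = 138^(-1/2) ≈ 0.0851257.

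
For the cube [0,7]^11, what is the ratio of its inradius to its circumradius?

r_in = 7/2 (half the side); r_out = 7√11/2 (half the diagonal). Ratio = 1/√11 ≈ 0.301511.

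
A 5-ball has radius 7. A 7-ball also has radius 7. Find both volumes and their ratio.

V_5(7) ≈ 88468.5. V_7(7) ≈ 3.89105e+06. Ratio V_5/V_7 ≈ 0.02274.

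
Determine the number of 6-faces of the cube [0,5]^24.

f_6(24-cube) = (24 choose 6) · 2^18 = 35283533824.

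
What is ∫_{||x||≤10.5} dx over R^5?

The n-ball volume is π^(n/2)·r^n/Γ(n/2+1). With n=5, r=10.5: V = 1361367·π^2/20 ≈ 671808.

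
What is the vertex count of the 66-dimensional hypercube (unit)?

Number of vertices = 2^66 = 73786976294838206464.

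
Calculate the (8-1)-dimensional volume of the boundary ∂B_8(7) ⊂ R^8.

The surface area of an n-ball is 2π^(n/2) r^(n-1) / Γ(n/2). For n=8, r=7: 823543·π^4/3 ≈ 2.67402e+07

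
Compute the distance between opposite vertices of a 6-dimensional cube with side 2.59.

d = √(2.59² + 2.59² + ... + 2.59²) [6 terms] = √(6·2.59²) = 2.59√6 ≈ 6.34418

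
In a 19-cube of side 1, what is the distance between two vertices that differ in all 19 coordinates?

Diagonal = √19 · 1 ≈ 4.3589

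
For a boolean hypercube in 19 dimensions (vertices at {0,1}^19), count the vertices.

Number of vertices = 2^19 = 524288.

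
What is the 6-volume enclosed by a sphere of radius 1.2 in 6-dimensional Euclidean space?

The n-ball volume is π^(n/2)·r^n/Γ(n/2+1). With n=6, r=1.2: V ≈ 15.4307.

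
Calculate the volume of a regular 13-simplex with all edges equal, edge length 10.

V_13 = √(14) · 10^13 / (13! · 2^(13/2)) ≈ 66.3879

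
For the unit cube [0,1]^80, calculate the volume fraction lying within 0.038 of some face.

Shell fraction = 1 - (1-0.076)^80 ≈ 0.998206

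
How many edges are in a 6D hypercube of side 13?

An n-cube has C(n,k)·2^(n-k) k-faces. Here C(6,1)·2^5 = 6·32 = 192.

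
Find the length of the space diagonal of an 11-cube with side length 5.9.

d = √(5.9² + 5.9² + ... + 5.9²) [11 terms] = √(11·5.9²) = 5.9√11 ≈ 19.5681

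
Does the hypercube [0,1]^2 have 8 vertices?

False. The 2-cube has 2^2 = 4 vertices.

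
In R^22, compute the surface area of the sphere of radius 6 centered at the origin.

S = n·V_n(r)/r = 22·V_22(6)/6 (volume-to-surface relation), giving 2115832430592·π^11/175 ≈ 3.55707e+15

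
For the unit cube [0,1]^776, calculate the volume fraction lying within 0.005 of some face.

Shell fraction = 1 - (1-0.01)^776 ≈ 0.99959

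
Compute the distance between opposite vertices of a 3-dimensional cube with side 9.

The space diagonal of an n-cube of side s is s√n. Here 9·√3 ≈ 15.5885.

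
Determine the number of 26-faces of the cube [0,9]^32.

f_26(32-cube) = (32 choose 26) · 2^6 = 57996288.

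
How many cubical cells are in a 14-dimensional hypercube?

f_3(14-cube) = (14 choose 3) · 2^11 = 745472.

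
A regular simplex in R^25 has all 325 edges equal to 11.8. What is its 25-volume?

V = (11.8^25 / 25!) · √((25+1) / 2^25) ≈ 0.0355645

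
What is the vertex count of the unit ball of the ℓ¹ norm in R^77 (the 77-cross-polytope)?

The vertices are ±e_1, ..., ±e_77, so there are 2·77 = 154.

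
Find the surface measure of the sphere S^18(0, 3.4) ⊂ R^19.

S_19(3.4) = 2·π^(19/2)·(3.4)^18 / Γ(19/2) ≈ 3.26559e+09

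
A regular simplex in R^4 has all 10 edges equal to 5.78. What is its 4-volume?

V_4 = √(5) · 5.78^4 / (4! · 2^(4/2)) ≈ 25.9971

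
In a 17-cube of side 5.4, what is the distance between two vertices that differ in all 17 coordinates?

d = √(5.4² + 5.4² + ... + 5.4²) [17 terms] = √(17·5.4²) = 5.4√17 ≈ 22.2648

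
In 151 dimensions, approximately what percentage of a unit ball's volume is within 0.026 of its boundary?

1 - (1-0.026)^151 ≈ 0.981276 ≈ 98.13%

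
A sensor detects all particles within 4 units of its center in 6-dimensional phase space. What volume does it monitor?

Volume = π^{6/2}·(4)^6/Γ(4) = 2048·π^3/3 ≈ 21167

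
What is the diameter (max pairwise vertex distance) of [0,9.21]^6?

The space diagonal of an n-cube of side s is s√n. Here 9.21·√6 ≈ 22.5598.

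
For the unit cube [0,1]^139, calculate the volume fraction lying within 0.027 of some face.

1 - (1 - 2·0.027)^139 = 1 - 0.946^139 ≈ 0.999554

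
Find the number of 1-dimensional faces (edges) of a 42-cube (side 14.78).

An n-cube has n·2^(n-1) edges. With n = 42: 42·2199023255552 = 92358976733184.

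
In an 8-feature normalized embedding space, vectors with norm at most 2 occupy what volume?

The n-ball volume is π^(n/2)·r^n/Γ(n/2+1). With n=8, r=2: V = 32·π^4/3 ≈ 1039.03.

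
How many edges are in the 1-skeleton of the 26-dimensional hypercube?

The 26-cube has n·2^(n-1) = 26·2^25 = 26·33554432 = 872415232 edges.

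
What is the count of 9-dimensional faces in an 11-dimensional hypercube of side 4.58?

Choose 9 of 11 axes to span the face (C(11,9) = 55 ways), then fix each of the remaining 2 coordinates at one of its two extreme values (2^2 = 4 ways): 55·4 = 220.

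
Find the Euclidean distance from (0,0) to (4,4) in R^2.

||(4,4,...,4)|| = √(2)·4 ≈ 5.65685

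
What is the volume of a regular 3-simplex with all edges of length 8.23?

Volume = (√2/12) · 8.23³ = 65.6951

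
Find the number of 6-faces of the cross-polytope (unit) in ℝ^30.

Each 6-face is the convex hull of 7 vertices, one chosen as ±e_i from each of 7 distinct axes: 2^7·C(30,7) = 260582400.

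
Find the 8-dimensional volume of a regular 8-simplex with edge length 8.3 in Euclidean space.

Volume = 8.3^8 · √(9/2^8) / 8! ≈ 104.738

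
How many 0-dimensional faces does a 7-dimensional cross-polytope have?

An n-cross-polytope has 2^(k+1)·C(n,k+1) k-faces. Here 2^1·C(7,1) = 2·7 = 14.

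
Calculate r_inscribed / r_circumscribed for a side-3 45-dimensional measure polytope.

r_in = 3/2 (half the side); r_out = 3√45/2 (half the diagonal). Ratio = 1/√45 ≈ 0.149071.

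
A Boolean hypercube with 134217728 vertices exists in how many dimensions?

The n-cube has 2^n vertices, and 134217728 = 2^27, so n = 27.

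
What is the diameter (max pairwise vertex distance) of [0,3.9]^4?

d = √(3.9² + 3.9² + ... + 3.9²) [4 terms] = √(4·3.9²) = 3.9√4 = 7.8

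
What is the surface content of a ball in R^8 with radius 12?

|∂B_8(12)| = 11943936·π^4 ≈ 1.16345e+09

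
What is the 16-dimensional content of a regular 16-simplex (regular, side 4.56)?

V_16 = √(17) · 4.56^16 / (16! · 2^(16/2)) ≈ 2.69031e-05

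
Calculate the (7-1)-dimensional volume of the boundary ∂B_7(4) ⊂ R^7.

S_7(4) = 2·π^(7/2)·(4)^6 / Γ(7/2) = 65536·π^3/15 ≈ 135468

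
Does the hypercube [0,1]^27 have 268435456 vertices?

False. The 27-cube has 2^27 = 134217728 vertices.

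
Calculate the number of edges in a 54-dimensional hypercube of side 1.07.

Number of 1-faces = C(54,1)·2^(54-1) = 54·9007199254740992 = 486388759756013568.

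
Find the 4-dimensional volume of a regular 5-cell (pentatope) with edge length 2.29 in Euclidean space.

V_4 = √(5) · 2.29^4 / (4! · 2^(4/2)) ≈ 0.640554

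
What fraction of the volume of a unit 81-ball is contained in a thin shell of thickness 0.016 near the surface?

Shell fraction = 1 - (1-0.016)^81 ≈ 0.729228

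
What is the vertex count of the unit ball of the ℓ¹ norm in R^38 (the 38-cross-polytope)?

An n-cross-polytope has 2n vertices; here n = 38, giving 76.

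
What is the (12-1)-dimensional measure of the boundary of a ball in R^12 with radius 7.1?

The surface area of an n-ball is 2π^(n/2) r^(n-1) / Γ(n/2). For n=12, r=7.1: 3.70331e+10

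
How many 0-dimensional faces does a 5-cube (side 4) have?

An n-cube has C(n,k)·2^(n-k) k-faces. Here C(5,0)·2^5 = 1·32 = 32.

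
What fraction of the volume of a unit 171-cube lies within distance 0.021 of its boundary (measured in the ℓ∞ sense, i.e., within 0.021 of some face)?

1 - (1 - 2·0.021)^171 = 1 - 0.958^171 ≈ 0.999349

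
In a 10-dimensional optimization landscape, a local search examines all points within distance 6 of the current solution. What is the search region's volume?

V_10(6) = π^(10/2) · (6)^10 / Γ(10/2 + 1) = 2519424·π^5/5 ≈ 1.54199e+08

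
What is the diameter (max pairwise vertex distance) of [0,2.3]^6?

||(2.3,2.3,...,2.3)|| = √(6)·2.3 ≈ 5.63383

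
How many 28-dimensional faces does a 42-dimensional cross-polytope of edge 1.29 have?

An n-cross-polytope has 2^(k+1)·C(n,k+1) k-faces. Here 2^29·C(42,29) = 536870912·25518731280 = 13700264535376527360.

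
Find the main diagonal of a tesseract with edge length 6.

Diagonal = √4 · 6 = 12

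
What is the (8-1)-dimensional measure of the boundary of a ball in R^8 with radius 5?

S_8(5) = 2·π^(8/2)·(5)^7 / Γ(8/2) = 78125·π^4/3 ≈ 2.5367e+06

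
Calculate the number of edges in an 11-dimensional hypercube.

An n-cube has n·2^(n-1) edges. With n = 11: 11·1024 = 11264.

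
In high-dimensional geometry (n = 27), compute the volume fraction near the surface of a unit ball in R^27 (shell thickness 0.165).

1 - (1-0.165)^27 ≈ 0.992317 ≈ 99.23%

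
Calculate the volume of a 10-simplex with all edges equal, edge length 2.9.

V = (2.9^10 / 10!) · √((10+1) / 2^10) ≈ 0.00120161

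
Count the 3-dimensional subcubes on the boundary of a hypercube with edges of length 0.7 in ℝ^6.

f_3(6-cube) = (6 choose 3) · 2^3 = 160.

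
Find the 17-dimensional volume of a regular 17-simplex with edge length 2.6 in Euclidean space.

For a regular n-simplex with edge a, V = (a^n / n!)·√((n+1)/2^n). With a=2.6, n=17: V ≈ 3.73559e-10.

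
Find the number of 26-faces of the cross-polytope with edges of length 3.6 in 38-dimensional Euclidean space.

Each 26-face is the convex hull of 27 vertices, one chosen as ±e_i from each of 27 distinct axes: 2^27·C(38,27) = 161507183547121664.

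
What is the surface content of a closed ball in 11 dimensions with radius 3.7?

The surface area of an n-ball is 2π^(n/2) r^(n-1) / Γ(n/2). For n=11, r=3.7: 9.96586e+06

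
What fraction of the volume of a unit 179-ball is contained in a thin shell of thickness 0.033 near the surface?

1 - (1-0.033)^179 ≈ 0.997538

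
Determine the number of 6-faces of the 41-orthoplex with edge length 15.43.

f_6(41-orthoplex) = 2^7 · (41 choose 7) = 2877688320.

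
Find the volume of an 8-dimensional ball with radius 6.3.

Volume = π^{8/2}·(6.3)^8/Γ(5) ≈ 1.00719e+07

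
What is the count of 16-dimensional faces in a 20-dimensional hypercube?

Number of 16-faces = C(20,16) · 2^(20-16) = 4845 · 16 = 77520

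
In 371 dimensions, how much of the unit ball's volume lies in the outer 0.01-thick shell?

1 - (1-0.01)^371 ≈ 0.975975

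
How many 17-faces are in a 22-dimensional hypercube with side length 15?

f_17(22-cube) = (22 choose 17) · 2^5 = 842688.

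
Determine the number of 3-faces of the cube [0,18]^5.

Number of 3-faces = C(5,3) · 2^(5-3) = 10 · 4 = 40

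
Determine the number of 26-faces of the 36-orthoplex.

f_26(36-orthoplex) = 2^27 · (36 choose 27) = 12635697148067840.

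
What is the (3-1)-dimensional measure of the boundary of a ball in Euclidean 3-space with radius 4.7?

The surface area of an n-ball is 2π^(n/2) r^(n-1) / Γ(n/2). For n=3, r=4.7: 4πr² = 4π·(4.7)² ≈ 277.591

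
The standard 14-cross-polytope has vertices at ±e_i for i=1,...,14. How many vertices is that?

The 14-dimensional cross-polytope has 2n = 2·14 = 28 vertices.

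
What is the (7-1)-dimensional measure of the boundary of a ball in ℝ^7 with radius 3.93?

S = n·V_n(r)/r = 7·V_7(3.93)/3.93 (volume-to-surface relation), giving 121852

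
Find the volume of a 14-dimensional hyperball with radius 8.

V_14(8) = π^(14/2) · (8)^14 / Γ(14/2 + 1) = 274877906944·π^7/315 ≈ 2.63559e+12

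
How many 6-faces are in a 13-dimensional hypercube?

Number of 6-faces = C(13,6) · 2^(13-6) = 1716 · 128 = 219648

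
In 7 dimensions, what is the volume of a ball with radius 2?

V_7(2) = π^(7/2) · (2)^7 / Γ(7/2 + 1) = 2048·π^3/105 ≈ 604.77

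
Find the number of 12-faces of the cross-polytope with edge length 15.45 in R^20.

An n-cross-polytope has 2^(k+1)·C(n,k+1) k-faces. Here 2^13·C(20,13) = 8192·77520 = 635043840.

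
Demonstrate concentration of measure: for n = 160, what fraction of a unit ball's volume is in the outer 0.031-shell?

1 - (1-0.031)^160 ≈ 0.993517 ≈ 99.35%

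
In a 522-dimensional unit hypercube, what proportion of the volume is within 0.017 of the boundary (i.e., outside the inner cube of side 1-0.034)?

1 - (1 - 2·0.017)^522 = 1 - 0.966^522 ≈ 0.9999999856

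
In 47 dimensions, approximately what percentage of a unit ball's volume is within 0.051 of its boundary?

1 - (1-0.051)^47 ≈ 0.914589 ≈ 91.46%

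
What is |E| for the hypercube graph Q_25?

Number of 1-faces = C(25,1)·2^(25-1) = 25·16777216 = 419430400.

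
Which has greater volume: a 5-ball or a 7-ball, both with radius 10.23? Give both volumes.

V_5(10.23) ≈ 589762. V_7(10.23) ≈ 5.54e+07. The 7-ball is larger.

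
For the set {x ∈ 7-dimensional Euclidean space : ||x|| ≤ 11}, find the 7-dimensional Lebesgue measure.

V = 311794736·π^3/105 ≈ 9.20723e+07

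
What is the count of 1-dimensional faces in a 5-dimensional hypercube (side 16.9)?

Number of 1-faces = C(5,1) · 2^(5-1) = 5 · 16 = 80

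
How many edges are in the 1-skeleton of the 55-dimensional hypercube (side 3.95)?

The 55-cube has n·2^(n-1) = 55·2^54 = 55·18014398509481984 = 990791918021509120 edges.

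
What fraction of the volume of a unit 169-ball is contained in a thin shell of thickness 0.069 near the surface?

1 - (1-0.069)^169 ≈ 0.999994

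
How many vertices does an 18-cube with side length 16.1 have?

Number of vertices = 2^18 = 262144.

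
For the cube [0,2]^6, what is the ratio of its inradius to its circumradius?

r_in / r_out = (2/2) / (2√6/2) = 1/√6 ≈ 0.408248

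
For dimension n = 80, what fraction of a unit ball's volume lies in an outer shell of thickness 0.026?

1 - (1-0.026)^80 ≈ 0.878461 ≈ 87.85%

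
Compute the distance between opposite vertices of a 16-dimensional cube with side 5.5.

The space diagonal of an n-cube of side s is s√n. Here 5.5·√16 = 22.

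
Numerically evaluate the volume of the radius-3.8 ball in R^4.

The n-ball volume is π^(n/2)·r^n/Γ(n/2+1). With n=4, r=3.8: V ≈ 1028.97.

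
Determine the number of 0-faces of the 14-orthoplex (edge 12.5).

An n-cross-polytope has 2^(k+1)·C(n,k+1) k-faces. Here 2^1·C(14,1) = 2·14 = 28.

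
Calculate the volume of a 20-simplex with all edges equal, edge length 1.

For a regular n-simplex with edge a, V = (a^n / n!)·√((n+1)/2^n). With a=1, n=20: V ≈ 1.83944e-21.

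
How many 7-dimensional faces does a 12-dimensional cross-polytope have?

Number of 7-faces = 2^(7+1) · C(12,7+1) = 256 · 495 = 126720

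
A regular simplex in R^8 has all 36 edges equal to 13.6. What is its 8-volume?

V_8 = √(9) · 13.6^8 / (8! · 2^(8/2)) ≈ 5442.42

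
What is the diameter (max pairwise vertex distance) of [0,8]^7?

||(8,8,...,8)|| = √(7)·8 ≈ 21.166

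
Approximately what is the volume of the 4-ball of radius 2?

V_4(2) = π^(4/2) · (2)^4 / Γ(4/2 + 1) = 8·π^2 ≈ 78.9568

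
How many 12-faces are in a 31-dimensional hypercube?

f_12(31-cube) = (31 choose 12) · 2^19 = 73987797811200.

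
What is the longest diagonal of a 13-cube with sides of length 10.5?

d = √(10.5² + 10.5² + ... + 10.5²) [13 terms] = √(13·10.5²) = 10.5√13 ≈ 37.8583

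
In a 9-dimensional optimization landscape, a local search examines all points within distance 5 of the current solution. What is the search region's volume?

V_9(5) = π^(9/2) · (5)^9 / Γ(9/2 + 1) = 12500000·π^4/189 ≈ 6.4424e+06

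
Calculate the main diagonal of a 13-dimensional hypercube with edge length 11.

Diagonal = √13 · 11 ≈ 39.6611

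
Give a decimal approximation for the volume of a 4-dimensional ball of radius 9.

Volume = π^{4/2}·(9)^4/Γ(3) = 6561·π^2/2 ≈ 32377.2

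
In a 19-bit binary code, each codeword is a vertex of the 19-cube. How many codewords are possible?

The 19-cube has 2^19 = 524288 vertices.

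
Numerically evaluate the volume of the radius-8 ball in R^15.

The n-ball volume is π^(n/2)·r^n/Γ(n/2+1). With n=15, r=8: V = 9007199254740992·π^7/2027025 ≈ 1.34208e+13.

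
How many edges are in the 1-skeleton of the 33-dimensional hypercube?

Each of the 2^33 = 8589934592 vertices has degree 33; total edges = 33·2^33/2 = 141733920768.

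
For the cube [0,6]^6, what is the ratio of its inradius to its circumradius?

Ratio = (s/2)/(s√6/2) = 6^(-1/2) ≈ 0.408248.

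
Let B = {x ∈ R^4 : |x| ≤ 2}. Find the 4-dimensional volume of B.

V_4(2) = π^(4/2) · (2)^4 / Γ(4/2 + 1) = 8·π^2 ≈ 78.9568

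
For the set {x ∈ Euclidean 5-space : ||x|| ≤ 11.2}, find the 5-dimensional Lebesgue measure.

Volume = π^{5/2}·(11.2)^5/Γ(7/2) ≈ 927659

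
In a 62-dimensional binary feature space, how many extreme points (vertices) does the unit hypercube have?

An n-cube has 2^n vertices; for n = 62 that is 2^62 = 4611686018427387904.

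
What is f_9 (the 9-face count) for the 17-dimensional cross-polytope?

f_9(17-orthoplex) = 2^10 · (17 choose 10) = 19914752.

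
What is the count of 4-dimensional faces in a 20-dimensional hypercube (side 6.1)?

f_4(20-cube) = (20 choose 4) · 2^16 = 317521920.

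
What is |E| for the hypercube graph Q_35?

The 35-cube has n·2^(n-1) = 35·2^34 = 35·17179869184 = 601295421440 edges.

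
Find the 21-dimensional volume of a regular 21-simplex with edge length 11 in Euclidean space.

V_21 = √(22) · 11^21 / (21! · 2^(21/2)) ≈ 0.469136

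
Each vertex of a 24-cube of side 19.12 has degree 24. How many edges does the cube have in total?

Number of 1-faces = C(24,1)·2^(24-1) = 24·8388608 = 201326592.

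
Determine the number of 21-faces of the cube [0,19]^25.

An n-cube has C(n,k)·2^(n-k) k-faces. Here C(25,21)·2^4 = 12650·16 = 202400.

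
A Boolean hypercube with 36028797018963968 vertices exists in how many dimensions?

n = log_2(36028797018963968) = 55.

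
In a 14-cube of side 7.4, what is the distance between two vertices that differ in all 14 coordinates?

d = √(7.4² + 7.4² + ... + 7.4²) [14 terms] = √(14·7.4²) = 7.4√14 ≈ 27.6883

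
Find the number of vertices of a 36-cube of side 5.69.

Each vertex is a binary string of length 36, so there are 2^36 = 68719476736.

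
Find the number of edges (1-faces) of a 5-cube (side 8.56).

f_1(5-cube) = (5 choose 1) · 2^4 = 80.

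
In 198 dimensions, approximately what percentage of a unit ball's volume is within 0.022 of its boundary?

1 - (1-0.022)^198 ≈ 0.987779 ≈ 98.78%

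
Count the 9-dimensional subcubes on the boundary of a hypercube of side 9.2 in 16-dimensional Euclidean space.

Choose 9 of 16 axes to span the face (C(16,9) = 11440 ways), then fix each of the remaining 7 coordinates at one of its two extreme values (2^7 = 128 ways): 11440·128 = 1464320.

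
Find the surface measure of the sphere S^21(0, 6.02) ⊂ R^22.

|∂B_22(6.02)| ≈ 3.81454e+15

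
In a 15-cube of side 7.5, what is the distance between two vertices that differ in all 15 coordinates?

d = √(7.5² + 7.5² + ... + 7.5²) [15 terms] = √(15·7.5²) = 7.5√15 ≈ 29.0474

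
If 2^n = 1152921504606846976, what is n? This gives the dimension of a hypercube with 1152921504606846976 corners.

The n-cube has 2^n vertices, and 1152921504606846976 = 2^60, so n = 60.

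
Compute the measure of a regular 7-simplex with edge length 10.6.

For a regular n-simplex with edge a, V = (a^n / n!)·√((n+1)/2^n). With a=10.6, n=7: V ≈ 745.848.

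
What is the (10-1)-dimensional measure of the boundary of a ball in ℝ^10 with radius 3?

|∂B_10(3)| = 6561·π^5/4 ≈ 501949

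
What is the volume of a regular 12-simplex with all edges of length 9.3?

Volume = 9.3^12 · √(13/2^12) / 12! ≈ 49.2323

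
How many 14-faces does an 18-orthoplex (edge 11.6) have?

An n-cross-polytope has 2^(k+1)·C(n,k+1) k-faces. Here 2^15·C(18,15) = 32768·816 = 26738688.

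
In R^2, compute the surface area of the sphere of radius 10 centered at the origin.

S_2(10) = 2·π^(2/2)·(10)^1 / Γ(2/2) = 2πr = 2π·10 ≈ 62.8319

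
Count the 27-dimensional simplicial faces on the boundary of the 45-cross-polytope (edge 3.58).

An n-cross-polytope has 2^(k+1)·C(n,k+1) k-faces. Here 2^28·C(45,28) = 268435456·1103068603890 = 296102723684495523840.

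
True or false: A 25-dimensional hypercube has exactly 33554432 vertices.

True. The 25-cube has 2^25 = 33554432 vertices.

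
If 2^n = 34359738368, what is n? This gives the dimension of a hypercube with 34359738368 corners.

The n-cube has 2^n vertices, and 34359738368 = 2^35, so n = 35.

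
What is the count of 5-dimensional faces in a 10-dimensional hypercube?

Number of 5-faces = C(10,5) · 2^(10-5) = 252 · 32 = 8064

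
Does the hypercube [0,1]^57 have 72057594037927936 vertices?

False. The 57-cube has 2^57 = 144115188075855872 vertices.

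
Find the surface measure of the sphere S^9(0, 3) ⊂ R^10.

|∂B_10(3)| = 6561·π^5/4 ≈ 501949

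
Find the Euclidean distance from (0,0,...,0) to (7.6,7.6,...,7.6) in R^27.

The space diagonal of an n-cube of side s is s√n. Here 7.6·√27 ≈ 39.4908.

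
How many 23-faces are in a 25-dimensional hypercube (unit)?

Choose 23 of 25 axes to span the face (C(25,23) = 300 ways), then fix each of the remaining 2 coordinates at one of its two extreme values (2^2 = 4 ways): 300·4 = 1200.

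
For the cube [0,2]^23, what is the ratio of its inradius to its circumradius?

r_in = 2/2 (half the side); r_out = 2√23/2 (half the diagonal). Ratio = 1/√23 ≈ 0.208514.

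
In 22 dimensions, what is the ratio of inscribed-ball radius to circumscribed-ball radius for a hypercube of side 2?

r_in = 2/2 (half the side); r_out = 2√22/2 (half the diagonal). Ratio = 1/√22 ≈ 0.213201.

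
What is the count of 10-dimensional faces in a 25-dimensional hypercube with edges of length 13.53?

Number of 10-faces = C(25,10) · 2^(25-10) = 3268760 · 32768 = 107110727680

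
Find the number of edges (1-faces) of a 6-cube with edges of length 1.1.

An n-cube has C(n,k)·2^(n-k) k-faces. Here C(6,1)·2^5 = 6·32 = 192.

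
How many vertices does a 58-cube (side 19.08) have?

Number of vertices = 2^58 = 288230376151711744.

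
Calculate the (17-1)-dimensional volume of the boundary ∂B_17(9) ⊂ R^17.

|∂B_17(9)| = 11712917736940032·π^8/25025 ≈ 4.44109e+15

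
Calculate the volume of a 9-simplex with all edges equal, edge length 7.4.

V = (7.4^9 / 9!) · √((9+1) / 2^9) ≈ 25.6264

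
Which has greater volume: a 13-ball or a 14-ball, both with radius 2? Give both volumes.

V_13(2.0) ≈ 7459.87. V_14(2.0) ≈ 9818.35. The 14-ball is larger.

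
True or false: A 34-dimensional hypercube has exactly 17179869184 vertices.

True. The 34-cube has 2^34 = 17179869184 vertices.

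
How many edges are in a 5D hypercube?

Choose 1 of 5 axes to span the face (C(5,1) = 5 ways), then fix each of the remaining 4 coordinates at one of its two extreme values (2^4 = 16 ways): 5·16 = 80.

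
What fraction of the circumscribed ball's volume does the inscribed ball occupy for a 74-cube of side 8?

The radii are 8/2 and 8√74/2, so the volume ratio is (1/√74)^74 = 74^{-74/2} ≈ 6.89329e-70.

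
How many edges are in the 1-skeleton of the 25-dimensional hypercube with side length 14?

The 25-cube has n·2^(n-1) = 25·2^24 = 25·16777216 = 419430400 edges.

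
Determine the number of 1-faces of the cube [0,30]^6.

Number of 1-faces = C(6,1) · 2^(6-1) = 6 · 32 = 192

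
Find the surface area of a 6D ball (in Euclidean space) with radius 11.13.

The surface area of an n-ball is 2π^(n/2) r^(n-1) / Γ(n/2). For n=6, r=11.13: 5.29573e+06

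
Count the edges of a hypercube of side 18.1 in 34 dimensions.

An n-cube has n·2^(n-1) edges. With n = 34: 34·8589934592 = 292057776128.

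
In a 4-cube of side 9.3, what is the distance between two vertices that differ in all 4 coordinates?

||(9.3,9.3,...,9.3)|| = √(4)·9.3 = 18.6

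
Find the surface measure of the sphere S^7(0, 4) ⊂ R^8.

|∂B_8(4)| = 16384·π^4/3 ≈ 531984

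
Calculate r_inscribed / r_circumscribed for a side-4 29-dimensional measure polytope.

r_in / r_out = (4/2) / (4√29/2) = 1/√29 ≈ 0.185695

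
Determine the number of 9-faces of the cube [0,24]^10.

f_9(10-cube) = (10 choose 9) · 2^1 = 20.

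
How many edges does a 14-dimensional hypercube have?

Each of the 2^14 = 16384 vertices has degree 14; total edges = 14·2^14/2 = 114688.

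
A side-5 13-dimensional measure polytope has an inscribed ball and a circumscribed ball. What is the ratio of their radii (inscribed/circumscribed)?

For an n-cube of any side s, the inradius is s/2 and the circumradius is s√n/2, so the ratio is 1/√13 ≈ 0.27735.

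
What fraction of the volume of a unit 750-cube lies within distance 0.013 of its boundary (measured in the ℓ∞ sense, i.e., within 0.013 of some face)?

1 - (1 - 2·0.013)^750 = 1 - 0.974^750 ≈ 0.9999999974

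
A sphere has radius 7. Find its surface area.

S = n·V_n(r)/r = 3·V_3(7)/7 (volume-to-surface relation), giving 4πr² = 4π·(7)² ≈ 615.752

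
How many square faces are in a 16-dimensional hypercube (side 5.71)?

Choose 2 of 16 axes to span the face (C(16,2) = 120 ways), then fix each of the remaining 14 coordinates at one of its two extreme values (2^14 = 16384 ways): 120·16384 = 1966080.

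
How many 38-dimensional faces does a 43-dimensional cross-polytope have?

An n-cross-polytope has 2^(k+1)·C(n,k+1) k-faces. Here 2^39·C(43,39) = 549755813888·123410 = 67845364991918080.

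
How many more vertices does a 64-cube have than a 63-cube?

The 64-cube has 2^64 = 18446744073709551616 vertices. The 63-cube has 2^63 = 9223372036854775808 vertices. Difference: 18446744073709551616 - 9223372036854775808 = 9223372036854775808.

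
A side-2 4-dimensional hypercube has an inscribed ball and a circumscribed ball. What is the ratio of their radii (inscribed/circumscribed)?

r_in / r_out = (2/2) / (2√4/2) = 1/√4 ≈ 0.5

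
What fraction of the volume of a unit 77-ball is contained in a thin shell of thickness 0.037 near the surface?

1 - (1-0.037)^77 ≈ 0.945144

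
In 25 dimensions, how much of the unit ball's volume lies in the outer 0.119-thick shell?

Shell fraction = 1 - (1-0.119)^25 ≈ 0.957889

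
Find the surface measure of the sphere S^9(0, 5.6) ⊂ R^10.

The surface area of an n-ball is 2π^(n/2) r^(n-1) / Γ(n/2). For n=10, r=5.6: 1.38121e+08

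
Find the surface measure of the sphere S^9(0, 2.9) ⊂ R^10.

The surface area of an n-ball is 2π^(n/2) r^(n-1) / Γ(n/2). For n=10, r=2.9: 369956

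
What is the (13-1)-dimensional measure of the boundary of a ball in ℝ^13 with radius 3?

S = n·V_n(r)/r = 13·V_13(3)/3 (volume-to-surface relation), giving 2519424·π^6/385 ≈ 6.29129e+06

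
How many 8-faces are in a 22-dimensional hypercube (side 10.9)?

Number of 8-faces = C(22,8) · 2^(22-8) = 319770 · 16384 = 5239111680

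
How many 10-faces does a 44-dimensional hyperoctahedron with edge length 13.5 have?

Each 10-face is the convex hull of 11 vertices, one chosen as ±e_i from each of 11 distinct axes: 2^11·C(44,11) = 15706806542336.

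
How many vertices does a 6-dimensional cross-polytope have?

The 6-dimensional cross-polytope has 2n = 2·6 = 12 vertices.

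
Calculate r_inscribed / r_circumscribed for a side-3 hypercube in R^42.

Ratio = (s/2)/(s√42/2) = 42^(-1/2) ≈ 0.154303.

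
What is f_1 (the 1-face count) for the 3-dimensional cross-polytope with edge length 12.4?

Each 1-face is the convex hull of 2 vertices, one chosen as ±e_i from each of 2 distinct axes: 2^2·C(3,2) = 12.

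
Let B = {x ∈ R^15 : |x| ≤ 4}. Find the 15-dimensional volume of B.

V = 274877906944·π^7/2027025 ≈ 4.09572e+08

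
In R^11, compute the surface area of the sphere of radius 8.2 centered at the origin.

S = n·V_n(r)/r = 11·V_11(8.2)/8.2 (volume-to-surface relation), giving 2.84863e+10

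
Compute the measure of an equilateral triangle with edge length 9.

Area = (√3/4) · 9² = 35.074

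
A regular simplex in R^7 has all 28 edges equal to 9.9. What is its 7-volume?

V_7 = √(8) · 9.9^7 / (7! · 2^(7/2)) ≈ 462.334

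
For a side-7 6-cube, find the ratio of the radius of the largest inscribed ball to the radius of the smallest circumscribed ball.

Ratio = (s/2)/(s√6/2) = 6^(-1/2) ≈ 0.408248.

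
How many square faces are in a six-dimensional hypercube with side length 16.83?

Choose 2 of 6 axes to span the face (C(6,2) = 15 ways), then fix each of the remaining 4 coordinates at one of its two extreme values (2^4 = 16 ways): 15·16 = 240.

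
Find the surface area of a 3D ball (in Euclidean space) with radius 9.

|∂B_3(9)| = 4πr² = 4π·(9)² ≈ 1017.88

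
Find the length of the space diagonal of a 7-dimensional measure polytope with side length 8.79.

Diagonal = √7 · 8.79 ≈ 23.2562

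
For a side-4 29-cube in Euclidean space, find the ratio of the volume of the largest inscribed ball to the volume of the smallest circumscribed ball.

V_in / V_out = (r_in/r_out)^29 = (1/√29)^29 = 29^(-29/2) ≈ 6.24064e-22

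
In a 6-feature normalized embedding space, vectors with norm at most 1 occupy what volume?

The n-ball volume is π^(n/2)·r^n/Γ(n/2+1). With n=6, r=1: V = π^3/6 ≈ 5.16771.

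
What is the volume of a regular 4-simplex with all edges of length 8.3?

For a regular n-simplex with edge a, V = (a^n / n!)·√((n+1)/2^n). With a=8.3, n=4: V ≈ 110.542.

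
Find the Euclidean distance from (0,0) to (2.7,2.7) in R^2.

The space diagonal of an n-cube of side s is s√n. Here 2.7·√2 ≈ 3.81838.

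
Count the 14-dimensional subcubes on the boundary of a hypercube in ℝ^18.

An n-cube has C(n,k)·2^(n-k) k-faces. Here C(18,14)·2^4 = 3060·16 = 48960.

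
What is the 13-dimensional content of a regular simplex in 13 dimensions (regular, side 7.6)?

Volume = 7.6^13 · √(14/2^13) / 13! ≈ 1.87355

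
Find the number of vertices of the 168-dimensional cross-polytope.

The 168-dimensional cross-polytope has 2n = 2·168 = 336 vertices.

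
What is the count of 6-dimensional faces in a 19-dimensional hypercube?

Number of 6-faces = C(19,6) · 2^(19-6) = 27132 · 8192 = 222265344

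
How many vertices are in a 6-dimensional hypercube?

Choose 0 of 6 axes to span the face (C(6,0) = 1 way), then fix each of the remaining 6 coordinates at one of its two extreme values (2^6 = 64 ways): 1·64 = 64.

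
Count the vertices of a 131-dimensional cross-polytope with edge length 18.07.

The 131-dimensional cross-polytope has 2n = 2·131 = 262 vertices.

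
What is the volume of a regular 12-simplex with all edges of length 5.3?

V_12 = √(13) · 5.3^12 / (12! · 2^(12/2)) ≈ 0.0577784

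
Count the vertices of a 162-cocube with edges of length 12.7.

An n-cross-polytope has 2n vertices; here n = 162, giving 324.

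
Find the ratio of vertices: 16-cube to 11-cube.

The 16-cube has 2^16 = 65536 vertices. The 11-cube has 2^11 = 2048 vertices. Ratio: 65536/2048 = 32.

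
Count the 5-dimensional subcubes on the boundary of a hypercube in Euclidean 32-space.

Choose 5 of 32 axes to span the face (C(32,5) = 201376 ways), then fix each of the remaining 27 coordinates at one of its two extreme values (2^27 = 134217728 ways): 201376·134217728 = 27028229193728.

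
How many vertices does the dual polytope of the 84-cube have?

An n-cross-polytope has 2n vertices; here n = 84, giving 168.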